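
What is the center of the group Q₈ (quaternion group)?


Z(G) = {g ∈ G | gx = xg for all x ∈ G}
In Q₈ = {±1, ±i, ±j, ±k}, only ±1 commute with every element

Z(Q₈ (quaternion group)) = {1, -1}


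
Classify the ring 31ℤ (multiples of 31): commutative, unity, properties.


31ℤ is a commutative ring under +,× but has no multiplicative identity (1 ∉ 31ℤ); it has no zero divisors, but without unity it is not an integral domain
Commutative: Yes
Integral domain: No
Has unity: No

31ℤ (multiples of 31): Commutative=Yes, Unity=No


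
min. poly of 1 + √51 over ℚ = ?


Let α = 1 + √51. Then α - 1 = √51, so (α - 1)² = 51, giving α² - 2α - 50 = 0. Degree 2 and α ∉ ℚ, so this is the minimal polynomial.

Minimal polynomial: x² - 2x - 50


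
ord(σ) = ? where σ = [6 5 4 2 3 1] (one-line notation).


Cycle decomposition: (1 6) (2 5 3 4)
Cycle lengths: 2, 4
Order = lcm(2, 4) = 4

ord(σ) = 4


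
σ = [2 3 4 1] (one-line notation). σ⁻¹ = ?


To find σ⁻¹, swap domain and range:
σ(1) = 2 → σ⁻¹(2) = 1
σ(2) = 3 → σ⁻¹(3) = 2
σ(3) = 4 → σ⁻¹(4) = 3
σ(4) = 1 → σ⁻¹(1) = 4

σ⁻¹ = [4 1 2 3]


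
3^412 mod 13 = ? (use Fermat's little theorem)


Fermat's little theorem: if p is prime and gcd(a,p)=1, then a^(p-1) ≡ 1 (mod p)
p = 13 is prime, gcd(3,13) = 1
Reduce exponent: 412 mod 12 = 4
So 3^412 ≡ 3^4 (mod 13)
3^4 mod 13 = 3

3^412 ≡ 3 (mod 13)


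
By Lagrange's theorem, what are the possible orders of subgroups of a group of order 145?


Lagrange's theorem: |H| divides |G|
|G| = 145
Divisors of 145: 1, 5, 29, 145

Possible subgroup orders: {1, 5, 29, 145}


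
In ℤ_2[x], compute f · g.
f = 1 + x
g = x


Expand and collect like terms; reduce coefficients mod 2:
x^0: 1·0 = 0 ≡ 0 (mod 2)
x^1: 1·1 + 1·0 = 1 ≡ 1 (mod 2)
x^2: 1·1 = 1 ≡ 1 (mod 2)
Result: x + x^2

f · g = x + x^2


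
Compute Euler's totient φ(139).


Factor n: 139 = 139
φ(n) = n · ∏(1 - 1/p) over distinct primes p | n
φ(139) = 139 · (1 - 1/139) = 138

φ(139) = 138


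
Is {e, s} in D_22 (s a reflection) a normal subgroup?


H = {e, s} in D_22 (s a reflection)
r·s·r⁻¹ = sr⁻² ≠ s for n ≥ 3, so {e, s} is not closed under conjugation

No, not a normal subgroup


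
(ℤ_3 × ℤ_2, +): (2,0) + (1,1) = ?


Operation: componentwise addition mod (3, 2)
(2,0) + (1,1) = ((a₁+b₁) mod 3, (a₂+b₂) mod 2) with a = (2,0), b = (1,1)

(2,0) + (1,1) = (0,1)


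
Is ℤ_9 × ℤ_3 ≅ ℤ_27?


Comparing ℤ_9 × ℤ_3 and ℤ_27:
gcd(9,3) = 3 ≠ 1. Max element order in ℤ_9×ℤ_3 is lcm(9,3) = 9 < 27, so it has no element of order 27

No, ℤ_9 × ℤ_3 ≇ ℤ_27


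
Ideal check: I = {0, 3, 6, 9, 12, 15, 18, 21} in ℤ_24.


Check ideal conditions for I = {0, 3, 6, 9, 12, 15, 18, 21} in ℤ_24:
(1) I is an additive subgroup? Yes
(2) For r ∈ ℤ_24 and a ∈ I: r·a ∈ I? Yes

Yes, I is an ideal of ℤ_24


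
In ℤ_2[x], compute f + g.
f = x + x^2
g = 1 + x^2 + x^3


Add coefficients mod 2:
x^0: 0 + 1 = 1 (mod 2)
x^1: 1 + 0 = 1 (mod 2)
x^2: 1 + 1 = 0 (mod 2)
x^3: 0 + 1 = 1 (mod 2)
Result: 1 + x + x^3

f + g = 1 + x + x^3


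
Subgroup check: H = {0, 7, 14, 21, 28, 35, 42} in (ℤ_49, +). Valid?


Subgroup test for H = {0, 7, 14, 21, 28, 35, 42} in (ℤ_49, +):
(1) 0 ∈ H? Yes
(2) Closure: for all a,b ∈ H, (a+b) mod 49 ∈ H? Yes
(3) Inverses: for all a ∈ H, -a mod 49 ∈ H? Yes

Yes, H is a subgroup of ℤ_49


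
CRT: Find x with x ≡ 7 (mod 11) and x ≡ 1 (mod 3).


m₁ = 11, m₂ = 3, gcd = 1, so CRT applies. M = m₁·m₂ = 33
Let M₁ = M/m₁ = 3, M₂ = M/m₂ = 11
Find y₁ ≡ M₁⁻¹ (mod m₁): 3⁻¹ ≡ 4 (mod 11)
Find y₂ ≡ M₂⁻¹ (mod m₂): 11⁻¹ ≡ 2 (mod 3)
x = a₁·M₁·y₁ + a₂·M₂·y₂ = 7·3·4 + 1·11·2 = 106
Reduce mod 33: x ≡ 7
Check: 7 mod 11 = 7 ✓, 7 mod 3 = 1 ✓

x ≡ 7 (mod 33)


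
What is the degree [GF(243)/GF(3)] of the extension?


GF(243) = GF(3^5), so the extension degree is 5

[GF(243)/GF(3)] = 5


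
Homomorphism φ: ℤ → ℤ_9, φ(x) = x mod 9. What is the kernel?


Kernel = preimage of identity
ker(φ) = {x ∈ ℤ : x ≡ 0 (mod 9)} = 9ℤ = {0, ±9, ±18, ...}

ker(φ) = 9ℤ


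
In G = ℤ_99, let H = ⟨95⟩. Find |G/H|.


|⟨95⟩| = n / gcd(95, 99) = 99 / 1 = 99
H is normal (ℤ_99 is abelian).
|G/H| = |G| / |H| = 99 / 99 = 1

|G/H| = 1


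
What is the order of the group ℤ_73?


ℤ_n has n elements.

|ℤ_73| = 73


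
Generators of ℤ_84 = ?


g generates ℤ_n iff gcd(g,n) = 1
Prime factors of 84: 2, 3, 7
Generators are g ∈ {1,...,83} not divisible by any of these primes.
Generators: {1, 5, 11, 13, 17, 19, 23, 25, 29, 31, 37, 41, 43, 47, 53, 55, 59, 61, 65, 67, 71, 73, 79, 83}
Number of generators = φ(84) = 24

Generators of ℤ_84 = {1, 5, 11, 13, 17, 19, 23, 25, 29, 31, 37, 41, 43, 47, 53, 55, 59, 61, 65, 67, 71, 73, 79, 83}


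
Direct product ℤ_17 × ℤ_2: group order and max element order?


|ℤ_17 × ℤ_2| = 17 × 2 = 34
Max element order = lcm(17,2) = 34
Cyclic? Yes (gcd=1)

|ℤ_17×ℤ_2| = 34, max element order = 34


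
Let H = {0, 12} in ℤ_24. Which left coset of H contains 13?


13 + H = {13 + h (mod 24) : h ∈ H}
13+0=13, 13+12=1
13 + H = {1, 13} = 1 + H

13 + H = {1, 13}


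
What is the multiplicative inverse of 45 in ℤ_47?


Use the extended Euclidean algorithm to write 1 = 45·s + 47·t; then s mod 47 is the inverse.
Euclidean algorithm:
  45 = 0·47 + 45
  47 = 1·45 + 2
  45 = 22·2 + 1
  2 = 2·1 + 0
gcd(45,47) = 1
Back-substitution gives: 45·(23) + 47·(-22) = 1
So 45⁻¹ ≡ 23 ≡ 23 (mod 47)
Check: 45 × 23 = 1035 ≡ 1 (mod 47) ✓

45⁻¹ ≡ 23 (mod 47)


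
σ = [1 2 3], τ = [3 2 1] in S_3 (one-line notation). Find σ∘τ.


σ∘τ: apply τ first, then σ
1 →τ 3 →σ 3
2 →τ 2 →σ 2
3 →τ 1 →σ 1

σ∘τ = [3 2 1]


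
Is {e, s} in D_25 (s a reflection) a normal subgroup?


H = {e, s} in D_25 (s a reflection)
r·s·r⁻¹ = sr⁻² ≠ s for n ≥ 3, so {e, s} is not closed under conjugation

No, not a normal subgroup


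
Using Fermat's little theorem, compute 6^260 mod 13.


Fermat's little theorem: if p is prime and gcd(a,p)=1, then a^(p-1) ≡ 1 (mod p)
p = 13 is prime, gcd(6,13) = 1
Reduce exponent: 260 mod 12 = 8
So 6^260 ≡ 6^8 (mod 13)
6^8 mod 13 = 3

6^260 ≡ 3 (mod 13)


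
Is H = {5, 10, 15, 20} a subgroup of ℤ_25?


Subgroup test for H = {5, 10, 15, 20} in (ℤ_25, +):
(1) 0 ∈ H? No
(2) Closure: for all a,b ∈ H, (a+b) mod 25 ∈ H? No  [counterexample: 5 + 20 = 0 ∉ H]
(3) Inverses: for all a ∈ H, -a mod 25 ∈ H? Yes

No, H is not a subgroup of ℤ_25


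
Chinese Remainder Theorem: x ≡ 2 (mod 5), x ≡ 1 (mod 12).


m₁ = 5, m₂ = 12, gcd = 1, so CRT applies. M = m₁·m₂ = 60
Let M₁ = M/m₁ = 12, M₂ = M/m₂ = 5
Find y₁ ≡ M₁⁻¹ (mod m₁): 12⁻¹ ≡ 3 (mod 5)
Find y₂ ≡ M₂⁻¹ (mod m₂): 5⁻¹ ≡ 5 (mod 12)
x = a₁·M₁·y₁ + a₂·M₂·y₂ = 2·12·3 + 1·5·5 = 97
Reduce mod 60: x ≡ 37
Check: 37 mod 5 = 2 ✓, 37 mod 12 = 1 ✓

x ≡ 37 (mod 60)


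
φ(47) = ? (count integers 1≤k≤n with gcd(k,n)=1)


Factor n: 47 = 47
φ(n) = n · ∏(1 - 1/p) over distinct primes p | n
φ(47) = 47 · (1 - 1/47) = 46

φ(47) = 46


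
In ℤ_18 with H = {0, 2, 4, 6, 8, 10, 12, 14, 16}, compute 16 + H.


16 + H = {16 + h (mod 18) : h ∈ H}
16+0=16, 16+2=0, 16+4=2, 16+6=4, 16+8=6, 16+10=8, 16+12=10, 16+14=12, 16+16=14
16 + H = {0, 2, 4, 6, 8, 10, 12, 14, 16} = 0 + H

16 + H = {0, 2, 4, 6, 8, 10, 12, 14, 16}


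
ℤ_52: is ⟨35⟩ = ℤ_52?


g generates ℤ_n iff gcd(g, n) = 1
gcd(35, 52) = 1
Since gcd = 1, 35 is a generator.

Yes, 35 generates ℤ_52


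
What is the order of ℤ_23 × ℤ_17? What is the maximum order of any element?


|ℤ_23 × ℤ_17| = 23 × 17 = 391
Max element order = lcm(23,17) = 391
Cyclic? Yes (gcd=1)

|ℤ_23×ℤ_17| = 391, max element order = 391


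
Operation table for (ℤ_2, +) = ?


Elements: {0, 1}
Operation: addition mod 2
Entry (a, b) = (a + b) mod 2

Cayley table:
  | 0 | 1
0 | 0 | 1
1 | 1 | 0


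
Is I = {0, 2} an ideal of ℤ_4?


Check ideal conditions for I = {0, 2} in ℤ_4:
(1) I is an additive subgroup? Yes
(2) For r ∈ ℤ_4 and a ∈ I: r·a ∈ I? Yes

Yes, I is an ideal of ℤ_4


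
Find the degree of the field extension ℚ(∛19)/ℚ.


∛19 has minimal polynomial x³ - 19 (irreducible over ℚ since 19 is not a perfect cube)

[ℚ(∛19)/ℚ] = 3


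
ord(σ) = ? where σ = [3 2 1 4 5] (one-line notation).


Cycle decomposition: (1 3)
Cycle lengths: 2
Order = lcm(2) = 2

ord(σ) = 2


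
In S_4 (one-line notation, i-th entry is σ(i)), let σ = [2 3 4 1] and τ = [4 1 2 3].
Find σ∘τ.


σ∘τ: apply τ first, then σ
1 →τ 4 →σ 1
2 →τ 1 →σ 2
3 →τ 2 →σ 3
4 →τ 3 →σ 4

σ∘τ = [1 2 3 4]


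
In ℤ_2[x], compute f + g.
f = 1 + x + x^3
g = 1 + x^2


Add coefficients mod 2:
x^0: 1 + 1 = 0 (mod 2)
x^1: 1 + 0 = 1 (mod 2)
x^2: 0 + 1 = 1 (mod 2)
x^3: 1 + 0 = 1 (mod 2)
Result: x + x^2 + x^3

f + g = x + x^2 + x^3


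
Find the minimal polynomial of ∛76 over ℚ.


∛76 satisfies x³ - 76 = 0, irreducible over ℚ (no rational root; 76 is not a perfect cube)

Minimal polynomial: x³ - 76


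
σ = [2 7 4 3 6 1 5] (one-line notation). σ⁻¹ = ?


To find σ⁻¹, swap domain and range:
σ(1) = 2 → σ⁻¹(2) = 1
σ(2) = 7 → σ⁻¹(7) = 2
σ(3) = 4 → σ⁻¹(4) = 3
σ(4) = 3 → σ⁻¹(3) = 4
σ(5) = 6 → σ⁻¹(6) = 5
σ(6) = 1 → σ⁻¹(1) = 6
σ(7) = 5 → σ⁻¹(5) = 7

σ⁻¹ = [6 1 4 3 7 5 2]


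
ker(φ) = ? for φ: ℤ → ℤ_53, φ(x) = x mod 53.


Kernel = preimage of identity
ker(φ) = {x ∈ ℤ : x ≡ 0 (mod 53)} = 53ℤ = {0, ±53, ±106, ...}

ker(φ) = 53ℤ


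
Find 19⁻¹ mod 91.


Use the extended Euclidean algorithm to write 1 = 19·s + 91·t; then s mod 91 is the inverse.
Euclidean algorithm:
  19 = 0·91 + 19
  91 = 4·19 + 15
  19 = 1·15 + 4
  15 = 3·4 + 3
  4 = 1·3 + 1
  3 = 3·1 + 0
gcd(19,91) = 1
Back-substitution gives: 19·(24) + 91·(-5) = 1
So 19⁻¹ ≡ 24 ≡ 24 (mod 91)
Check: 19 × 24 = 456 ≡ 1 (mod 91) ✓

19⁻¹ ≡ 24 (mod 91)


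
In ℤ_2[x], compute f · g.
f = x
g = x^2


Expand and collect like terms; reduce coefficients mod 2:
x^0: 0·0 = 0 ≡ 0 (mod 2)
x^1: 0·0 + 1·0 = 0 ≡ 0 (mod 2)
x^2: 0·1 + 1·0 = 0 ≡ 0 (mod 2)
x^3: 1·1 = 1 ≡ 1 (mod 2)
Result: x^3

f · g = x^3


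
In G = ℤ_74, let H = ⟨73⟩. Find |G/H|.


|⟨73⟩| = n / gcd(73, 74) = 74 / 1 = 74
H is normal (ℤ_74 is abelian).
|G/H| = |G| / |H| = 74 / 74 = 1

|G/H| = 1


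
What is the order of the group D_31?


|D_n| = 2n (n rotations and n reflections)
|D_31| = 2×31 = 62

|D_31| = 62


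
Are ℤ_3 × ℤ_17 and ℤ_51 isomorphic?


Comparing ℤ_3 × ℤ_17 and ℤ_51:
gcd(3,17) = 1, so ℤ_3 × ℤ_17 ≅ ℤ_51 (CRT)

Yes, ℤ_3 × ℤ_17 ≅ ℤ_51


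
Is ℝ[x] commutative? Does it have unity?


Polynomial ring over ℝ (an integral domain) is a commutative integral domain with unity 1
Commutative: Yes
Integral domain: Yes
Has unity: Yes

ℝ[x]: Commutative=Yes, Unity=Yes


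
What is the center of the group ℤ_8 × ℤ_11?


Z(G) = {g ∈ G | gx = xg for all x ∈ G}
Direct product of abelian groups is abelian, so Z(G) = G

Z(ℤ_8 × ℤ_11) = ℤ_8 × ℤ_11


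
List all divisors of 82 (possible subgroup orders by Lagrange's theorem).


Lagrange's theorem: |H| divides |G|
|G| = 82
Divisors of 82: 1, 2, 41, 82

Possible subgroup orders: {1, 2, 41, 82}


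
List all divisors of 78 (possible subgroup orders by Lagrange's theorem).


Lagrange's theorem: |H| divides |G|
|G| = 78
Divisors of 78: 1, 2, 3, 6, 13, 26, 39, 78

Possible subgroup orders: {1, 2, 3, 6, 13, 26, 39, 78}


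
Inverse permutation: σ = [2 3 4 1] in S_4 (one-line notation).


To find σ⁻¹, swap domain and range:
σ(1) = 2 → σ⁻¹(2) = 1
σ(2) = 3 → σ⁻¹(3) = 2
σ(3) = 4 → σ⁻¹(4) = 3
σ(4) = 1 → σ⁻¹(1) = 4

σ⁻¹ = [4 1 2 3]


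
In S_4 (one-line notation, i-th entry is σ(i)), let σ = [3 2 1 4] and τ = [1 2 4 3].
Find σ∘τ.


σ∘τ: apply τ first, then σ
1 →τ 1 →σ 3
2 →τ 2 →σ 2
3 →τ 4 →σ 4
4 →τ 3 →σ 1

σ∘τ = [3 2 4 1]


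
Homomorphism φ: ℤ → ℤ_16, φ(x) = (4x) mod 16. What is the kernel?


Kernel = preimage of identity
ker(φ) = {x ∈ ℤ : 4x ≡ 0 (mod 16)}. gcd(4,16) = 4, so 4x ≡ 0 (mod 16) ⟺ x ≡ 0 (mod 16/4 = 4). Hence ker(φ) = 4ℤ

ker(φ) = 4ℤ


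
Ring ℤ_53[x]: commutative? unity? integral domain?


ℤ_53 is a field (n prime), so ℤ_53[x] is a commutative integral domain with unity
Commutative: Yes
Integral domain: Yes
Has unity: Yes

ℤ_53[x]: Commutative=Yes, Unity=Yes


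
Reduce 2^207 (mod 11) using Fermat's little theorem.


Fermat's little theorem: if p is prime and gcd(a,p)=1, then a^(p-1) ≡ 1 (mod p)
p = 11 is prime, gcd(2,11) = 1
Reduce exponent: 207 mod 10 = 7
So 2^207 ≡ 2^7 (mod 11)
2^7 mod 11 = 7

2^207 ≡ 7 (mod 11)


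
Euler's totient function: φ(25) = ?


φ(n) = count of k ∈ {1,...,n} with gcd(k,n)=1
Coprimes to 25: {1, 2, 3, 4, 6, 7, 8, 9, 11, 12, 13, 14, 16, 17, 18, 19, 21, 22, 23, 24}
Count: 20

φ(25) = 20


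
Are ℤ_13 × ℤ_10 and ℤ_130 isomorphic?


Comparing ℤ_13 × ℤ_10 and ℤ_130:
gcd(13,10) = 1, so ℤ_13 × ℤ_10 ≅ ℤ_130 (CRT)

Yes, ℤ_13 × ℤ_10 ≅ ℤ_130


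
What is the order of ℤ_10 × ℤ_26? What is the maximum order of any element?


|ℤ_10 × ℤ_26| = 10 × 26 = 260
Max element order = lcm(10,26) = 130
Cyclic? No (gcd=2)

|ℤ_10×ℤ_26| = 260, max element order = 130


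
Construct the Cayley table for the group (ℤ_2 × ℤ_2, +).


Elements: {(0,0), (0,1), (1,0), (1,1)}
Operation: componentwise addition mod (2, 2)
Entry (a, b) = ((a₁+b₁) mod 2, (a₂+b₂) mod 2)

Cayley table:
      | (0,0) | (0,1) | (1,0) | (1,1)
(0,0) | (0,0) | (0,1) | (1,0) | (1,1)
(0,1) | (0,1) | (0,0) | (1,1) | (1,0)
(1,0) | (1,0) | (1,1) | (0,0) | (0,1)
(1,1) | (1,1) | (1,0) | (0,1) | (0,0)


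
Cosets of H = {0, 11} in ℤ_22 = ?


H = {0, 11}, |H| = 2
Number of cosets = |G|/|H| = 22/2 = 11
0 + H = {0, 11}
1 + H = {1, 12}
2 + H = {2, 13}
3 + H = {3, 14}
4 + H = {4, 15}
5 + H = {5, 16}
6 + H = {6, 17}
7 + H = {7, 18}
8 + H = {8, 19}
9 + H = {9, 20}
10 + H = {10, 21}

Cosets: 0+H={0,11}; 1+H={1,12}; 2+H={2,13}; 3+H={3,14}; 4+H={4,15}; 5+H={5,16}; 6+H={6,17}; 7+H={7,18}; 8+H={8,19}; 9+H={9,20}; 10+H={10,21}


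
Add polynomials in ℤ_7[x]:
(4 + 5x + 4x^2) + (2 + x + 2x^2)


Add coefficients mod 7:
x^0: 4 + 2 = 6 (mod 7)
x^1: 5 + 1 = 6 (mod 7)
x^2: 4 + 2 = 6 (mod 7)
Result: 6 + 6x + 6x^2

f + g = 6 + 6x + 6x^2


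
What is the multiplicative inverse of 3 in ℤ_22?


Use the extended Euclidean algorithm to write 1 = 3·s + 22·t; then s mod 22 is the inverse.
Euclidean algorithm:
  3 = 0·22 + 3
  22 = 7·3 + 1
  3 = 3·1 + 0
gcd(3,22) = 1
Back-substitution gives: 3·(-7) + 22·(1) = 1
So 3⁻¹ ≡ -7 ≡ 15 (mod 22)
Check: 3 × 15 = 45 ≡ 1 (mod 22) ✓

3⁻¹ ≡ 15 (mod 22)


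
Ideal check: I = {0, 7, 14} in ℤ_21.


Check ideal conditions for I = {0, 7, 14} in ℤ_21:
(1) I is an additive subgroup? Yes
(2) For r ∈ ℤ_21 and a ∈ I: r·a ∈ I? Yes

Yes, I is an ideal of ℤ_21


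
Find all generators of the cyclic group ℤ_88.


g generates ℤ_n iff gcd(g,n) = 1
Prime factors of 88: 2, 11
Generators are g ∈ {1,...,87} not divisible by any of these primes.
Generators: {1, 3, 5, 7, 9, 13, 15, 17, 19, 21, 23, 25, 27, 29, 31, 35, 37, 39, 41, 43, 45, 47, 49, 51, 53, 57, 59, 61, 63, 65, 67, 69, 71, 73, 75, 79, 81, 83, 85, 87}
Number of generators = φ(88) = 40

Generators of ℤ_88 = {1, 3, 5, 7, 9, 13, 15, 17, 19, 21, 23, 25, 27, 29, 31, 35, 37, 39, 41, 43, 45, 47, 49, 51, 53, 57, 59, 61, 63, 65, 67, 69, 71, 73, 75, 79, 81, 83, 85, 87}


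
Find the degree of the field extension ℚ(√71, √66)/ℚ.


[ℚ(√71,√66):ℚ] = [ℚ(√71,√66):ℚ(√71)]·[ℚ(√71):ℚ] = 2·2 = 4

[ℚ(√71, √66)/ℚ] = 4


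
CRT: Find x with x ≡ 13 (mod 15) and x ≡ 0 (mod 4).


m₁ = 15, m₂ = 4, gcd = 1, so CRT applies. M = m₁·m₂ = 60
Let M₁ = M/m₁ = 4, M₂ = M/m₂ = 15
Find y₁ ≡ M₁⁻¹ (mod m₁): 4⁻¹ ≡ 4 (mod 15)
Find y₂ ≡ M₂⁻¹ (mod m₂): 15⁻¹ ≡ 3 (mod 4)
x = a₁·M₁·y₁ + a₂·M₂·y₂ = 13·4·4 + 0·15·3 = 208
Reduce mod 60: x ≡ 28
Check: 28 mod 15 = 13 ✓, 28 mod 4 = 0 ✓

x ≡ 28 (mod 60)


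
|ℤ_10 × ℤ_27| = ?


|A × B| = |A| · |B|
|ℤ_10 × ℤ_27| = 10 × 27 = 270

|ℤ_10 × ℤ_27| = 270


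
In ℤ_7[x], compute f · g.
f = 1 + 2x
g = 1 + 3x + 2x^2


Expand and collect like terms; reduce coefficients mod 7:
x^0: 1·1 = 1 ≡ 1 (mod 7)
x^1: 1·3 + 2·1 = 5 ≡ 5 (mod 7)
x^2: 1·2 + 2·3 = 8 ≡ 1 (mod 7)
x^3: 2·2 = 4 ≡ 4 (mod 7)
Result: 1 + 5x + x^2 + 4x^3

f · g = 1 + 5x + x^2 + 4x^3


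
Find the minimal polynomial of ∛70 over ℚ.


∛70 satisfies x³ - 70 = 0, irreducible over ℚ (no rational root; 70 is not a perfect cube)

Minimal polynomial: x³ - 70


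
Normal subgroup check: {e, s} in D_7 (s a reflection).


H = {e, s} in D_7 (s a reflection)
r·s·r⁻¹ = sr⁻² ≠ s for n ≥ 3, so {e, s} is not closed under conjugation

No, not a normal subgroup


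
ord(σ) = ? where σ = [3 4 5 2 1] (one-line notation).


Cycle decomposition: (1 3 5) (2 4)
Cycle lengths: 3, 2
Order = lcm(3, 2) = 6

ord(σ) = 6


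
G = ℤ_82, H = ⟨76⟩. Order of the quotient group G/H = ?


|⟨76⟩| = n / gcd(76, 82) = 82 / 2 = 41
H is normal (ℤ_82 is abelian).
|G/H| = |G| / |H| = 82 / 41 = 2

|G/H| = 2


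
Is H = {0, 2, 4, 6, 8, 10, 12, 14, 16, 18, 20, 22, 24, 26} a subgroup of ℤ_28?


Subgroup test for H = {0, 2, 4, 6, 8, 10, 12, 14, 16, 18, 20, 22, 24, 26} in (ℤ_28, +):
(1) 0 ∈ H? Yes
(2) Closure: for all a,b ∈ H, (a+b) mod 28 ∈ H? Yes
(3) Inverses: for all a ∈ H, -a mod 28 ∈ H? Yes

Yes, H is a subgroup of ℤ_28


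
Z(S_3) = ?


Z(G) = {g ∈ G | gx = xg for all x ∈ G}
S_n is non-abelian for n ≥ 3; Z(S_3) is trivial

Z(S_3) = {e}


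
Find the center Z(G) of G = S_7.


Z(G) = {g ∈ G | gx = xg for all x ∈ G}
S_n is non-abelian for n ≥ 3; Z(S_7) is trivial

Z(S_7) = {e}


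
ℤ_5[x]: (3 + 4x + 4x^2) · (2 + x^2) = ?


Expand and collect like terms; reduce coefficients mod 5:
x^0: 3·2 = 6 ≡ 1 (mod 5)
x^1: 3·0 + 4·2 = 8 ≡ 3 (mod 5)
x^2: 3·1 + 4·0 + 4·2 = 11 ≡ 1 (mod 5)
x^3: 4·1 + 4·0 = 4 ≡ 4 (mod 5)
x^4: 4·1 = 4 ≡ 4 (mod 5)
Result: 1 + 3x + x^2 + 4x^3 + 4x^4

f · g = 1 + 3x + x^2 + 4x^3 + 4x^4


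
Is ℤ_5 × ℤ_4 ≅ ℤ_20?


Comparing ℤ_5 × ℤ_4 and ℤ_20:
gcd(5,4) = 1, so ℤ_5 × ℤ_4 ≅ ℤ_20 (CRT)

Yes, ℤ_5 × ℤ_4 ≅ ℤ_20


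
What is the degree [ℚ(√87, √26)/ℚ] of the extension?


[ℚ(√87,√26):ℚ] = [ℚ(√87,√26):ℚ(√87)]·[ℚ(√87):ℚ] = 2·2 = 4

[ℚ(√87, √26)/ℚ] = 4


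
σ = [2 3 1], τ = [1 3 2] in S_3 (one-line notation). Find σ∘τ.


σ∘τ: apply τ first, then σ
1 →τ 1 →σ 2
2 →τ 3 →σ 1
3 →τ 2 →σ 3

σ∘τ = [2 1 3]


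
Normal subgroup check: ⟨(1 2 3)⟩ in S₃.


H = ⟨(1 2 3)⟩ in S₃
⟨(1 2 3)⟩ has order 3 and index 2 in S₃; index-2 subgroups are normal

Yes, normal subgroup


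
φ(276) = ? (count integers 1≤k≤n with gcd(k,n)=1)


Factor n: 276 = 2^2 × 3 × 23
φ(n) = n · ∏(1 - 1/p) over distinct primes p | n
φ(276) = 276 · (1 - 1/2) · (1 - 1/3) · (1 - 1/23) = 88

φ(276) = 88


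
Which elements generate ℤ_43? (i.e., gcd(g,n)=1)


g generates ℤ_n iff gcd(g,n) = 1
Prime factors of 43: 43
Generators are g ∈ {1,...,42} not divisible by any of these primes.
Generators: {1, 2, 3, 4, 5, 6, 7, 8, 9, 10, 11, 12, 13, 14, 15, 16, 17, 18, 19, 20, 21, 22, 23, 24, 25, 26, 27, 28, 29, 30, 31, 32, 33, 34, 35, 36, 37, 38, 39, 40, 41, 42}
Number of generators = φ(43) = 42

Generators of ℤ_43 = {1, 2, 3, 4, 5, 6, 7, 8, 9, 10, 11, 12, 13, 14, 15, 16, 17, 18, 19, 20, 21, 22, 23, 24, 25, 26, 27, 28, 29, 30, 31, 32, 33, 34, 35, 36, 37, 38, 39, 40, 41, 42}


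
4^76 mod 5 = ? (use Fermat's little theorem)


Fermat's little theorem: if p is prime and gcd(a,p)=1, then a^(p-1) ≡ 1 (mod p)
p = 5 is prime, gcd(4,5) = 1
Reduce exponent: 76 mod 4 = 0
So 4^76 ≡ 4^0 (mod 5)
4^0 = 1

4^76 ≡ 1 (mod 5)


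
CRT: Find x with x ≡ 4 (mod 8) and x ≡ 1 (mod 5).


m₁ = 8, m₂ = 5, gcd = 1, so CRT applies. M = m₁·m₂ = 40
Let M₁ = M/m₁ = 5, M₂ = M/m₂ = 8
Find y₁ ≡ M₁⁻¹ (mod m₁): 5⁻¹ ≡ 5 (mod 8)
Find y₂ ≡ M₂⁻¹ (mod m₂): 8⁻¹ ≡ 2 (mod 5)
x = a₁·M₁·y₁ + a₂·M₂·y₂ = 4·5·5 + 1·8·2 = 116
Reduce mod 40: x ≡ 36
Check: 36 mod 8 = 4 ✓, 36 mod 5 = 1 ✓

x ≡ 36 (mod 40)


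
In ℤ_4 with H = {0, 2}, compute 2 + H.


2 + H = {2 + h (mod 4) : h ∈ H}
2+0=2, 2+2=0
2 + H = {0, 2} = 0 + H

2 + H = {0, 2}


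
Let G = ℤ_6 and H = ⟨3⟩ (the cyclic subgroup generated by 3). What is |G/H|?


|⟨3⟩| = n / gcd(3, 6) = 6 / 3 = 2
H is normal (ℤ_6 is abelian).
|G/H| = |G| / |H| = 6 / 2 = 3

|G/H| = 3


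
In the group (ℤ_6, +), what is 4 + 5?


Operation: addition mod 6
4 + 5 = (a + b) mod 6 with a = 4, b = 5

4 + 5 = 3


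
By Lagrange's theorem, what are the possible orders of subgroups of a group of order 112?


Lagrange's theorem: |H| divides |G|
|G| = 112
Divisors of 112: 1, 2, 4, 7, 8, 14, 16, 28, 56, 112

Possible subgroup orders: {1, 2, 4, 7, 8, 14, 16, 28, 56, 112}


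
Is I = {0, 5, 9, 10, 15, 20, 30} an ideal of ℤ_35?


Check ideal conditions for I = {0, 5, 9, 10, 15, 20, 30} in ℤ_35:
(1) I is an additive subgroup? No
(2) For r ∈ ℤ_35 and a ∈ I: r·a ∈ I? No  [counterexample: r=2, a=9, r·a mod 35 = 18 ∉ I]

No, I is not an ideal of ℤ_35


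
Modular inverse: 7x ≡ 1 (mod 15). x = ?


Use the extended Euclidean algorithm to write 1 = 7·s + 15·t; then s mod 15 is the inverse.
Euclidean algorithm:
  7 = 0·15 + 7
  15 = 2·7 + 1
  7 = 7·1 + 0
gcd(7,15) = 1
Back-substitution gives: 7·(-2) + 15·(1) = 1
So 7⁻¹ ≡ -2 ≡ 13 (mod 15)
Check: 7 × 13 = 91 ≡ 1 (mod 15) ✓

7⁻¹ ≡ 13 (mod 15)


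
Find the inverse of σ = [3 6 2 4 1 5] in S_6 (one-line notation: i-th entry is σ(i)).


To find σ⁻¹, swap domain and range:
σ(1) = 3 → σ⁻¹(3) = 1
σ(2) = 6 → σ⁻¹(6) = 2
σ(3) = 2 → σ⁻¹(2) = 3
σ(4) = 4 → σ⁻¹(4) = 4
σ(5) = 1 → σ⁻¹(1) = 5
σ(6) = 5 → σ⁻¹(5) = 6

σ⁻¹ = [5 3 1 4 6 2]


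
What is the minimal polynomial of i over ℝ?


i satisfies x² + 1 = 0, irreducible over ℝ

Minimal polynomial: x² + 1


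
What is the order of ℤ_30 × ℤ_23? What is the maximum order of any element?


|ℤ_30 × ℤ_23| = 30 × 23 = 690
Max element order = lcm(30,23) = 690
Cyclic? Yes (gcd=1)

|ℤ_30×ℤ_23| = 690, max element order = 690


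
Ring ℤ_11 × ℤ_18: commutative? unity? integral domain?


Direct product ring; commutative with unity (1,1); but (1,0)·(0,1) = (0,0) gives zero divisors, so not an integral domain
Commutative: Yes
Integral domain: No
Has unity: Yes

ℤ_11 × ℤ_18: Commutative=Yes, Unity=Yes


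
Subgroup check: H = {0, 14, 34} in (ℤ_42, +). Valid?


Subgroup test for H = {0, 14, 34} in (ℤ_42, +):
(1) 0 ∈ H? Yes
(2) Closure: for all a,b ∈ H, (a+b) mod 42 ∈ H? No  [counterexample: 14 + 14 = 28 ∉ H]
(3) Inverses: for all a ∈ H, -a mod 42 ∈ H? No

No, H is not a subgroup of ℤ_42


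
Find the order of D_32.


|D_n| = 2n (n rotations and n reflections)
|D_32| = 2×32 = 64

|D_32| = 64


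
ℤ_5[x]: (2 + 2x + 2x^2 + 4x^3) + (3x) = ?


Add coefficients mod 5:
x^0: 2 + 0 = 2 (mod 5)
x^1: 2 + 3 = 0 (mod 5)
x^2: 2 + 0 = 2 (mod 5)
x^3: 4 + 0 = 4 (mod 5)
Result: 2 + 2x^2 + 4x^3

f + g = 2 + 2x^2 + 4x^3


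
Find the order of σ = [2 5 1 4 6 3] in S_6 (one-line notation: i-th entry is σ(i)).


Cycle decomposition: (1 2 5 6 3)
Cycle lengths: 5
Order = lcm(5) = 5

ord(σ) = 5


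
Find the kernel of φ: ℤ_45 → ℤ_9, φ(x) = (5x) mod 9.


Kernel = preimage of identity
ker(φ) = {x ∈ ℤ_45 : 5x ≡ 0 (mod 9)}. Since 9 | 45, φ is well-defined. The kernel is the cyclic subgroup ⟨9⟩ of ℤ_45 (order 5), i.e. {0, 9, 18, 27, 36}

ker(φ) = {0, 9, 18, 27, 36}


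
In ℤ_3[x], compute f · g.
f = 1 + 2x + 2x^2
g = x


Expand and collect like terms; reduce coefficients mod 3:
x^0: 1·0 = 0 ≡ 0 (mod 3)
x^1: 1·1 + 2·0 = 1 ≡ 1 (mod 3)
x^2: 2·1 + 2·0 = 2 ≡ 2 (mod 3)
x^3: 2·1 = 2 ≡ 2 (mod 3)
Result: x + 2x^2 + 2x^3

f · g = x + 2x^2 + 2x^3


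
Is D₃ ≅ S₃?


Comparing D₃ and S₃:
Both are the unique non-abelian group of order 6

Yes, D₃ ≅ S₃


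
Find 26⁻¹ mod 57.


Use the extended Euclidean algorithm to write 1 = 26·s + 57·t; then s mod 57 is the inverse.
Euclidean algorithm:
  26 = 0·57 + 26
  57 = 2·26 + 5
  26 = 5·5 + 1
  5 = 5·1 + 0
gcd(26,57) = 1
Back-substitution gives: 26·(11) + 57·(-5) = 1
So 26⁻¹ ≡ 11 ≡ 11 (mod 57)
Check: 26 × 11 = 286 ≡ 1 (mod 57) ✓

26⁻¹ ≡ 11 (mod 57)


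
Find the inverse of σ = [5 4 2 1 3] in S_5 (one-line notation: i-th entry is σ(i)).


To find σ⁻¹, swap domain and range:
σ(1) = 5 → σ⁻¹(5) = 1
σ(2) = 4 → σ⁻¹(4) = 2
σ(3) = 2 → σ⁻¹(2) = 3
σ(4) = 1 → σ⁻¹(1) = 4
σ(5) = 3 → σ⁻¹(3) = 5

σ⁻¹ = [4 3 5 2 1]


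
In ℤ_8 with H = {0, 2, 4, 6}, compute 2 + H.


2 + H = {2 + h (mod 8) : h ∈ H}
2+0=2, 2+2=4, 2+4=6, 2+6=0
2 + H = {0, 2, 4, 6} = 0 + H

2 + H = {0, 2, 4, 6}


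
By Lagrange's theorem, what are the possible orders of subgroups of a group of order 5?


Lagrange's theorem: |H| divides |G|
|G| = 5
Divisors of 5: 1, 5

Possible subgroup orders: {1, 5}


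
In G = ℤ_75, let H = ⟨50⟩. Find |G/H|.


|⟨50⟩| = n / gcd(50, 75) = 75 / 25 = 3
H is normal (ℤ_75 is abelian).
|G/H| = |G| / |H| = 75 / 3 = 25

|G/H| = 25


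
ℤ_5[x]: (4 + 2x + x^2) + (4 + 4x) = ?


Add coefficients mod 5:
x^0: 4 + 4 = 3 (mod 5)
x^1: 2 + 4 = 1 (mod 5)
x^2: 1 + 0 = 1 (mod 5)
Result: 3 + x + x^2

f + g = 3 + x + x^2


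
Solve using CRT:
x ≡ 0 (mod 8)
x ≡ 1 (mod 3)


m₁ = 8, m₂ = 3, gcd = 1, so CRT applies. M = m₁·m₂ = 24
Let M₁ = M/m₁ = 3, M₂ = M/m₂ = 8
Find y₁ ≡ M₁⁻¹ (mod m₁): 3⁻¹ ≡ 3 (mod 8)
Find y₂ ≡ M₂⁻¹ (mod m₂): 8⁻¹ ≡ 2 (mod 3)
x = a₁·M₁·y₁ + a₂·M₂·y₂ = 0·3·3 + 1·8·2 = 16
Reduce mod 24: x ≡ 16
Check: 16 mod 8 = 0 ✓, 16 mod 3 = 1 ✓

x ≡ 16 (mod 24)


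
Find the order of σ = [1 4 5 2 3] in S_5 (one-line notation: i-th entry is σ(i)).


Cycle decomposition: (2 4) (3 5)
Cycle lengths: 2, 2
Order = lcm(2, 2) = 2

ord(σ) = 2


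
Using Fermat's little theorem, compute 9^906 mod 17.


Fermat's little theorem: if p is prime and gcd(a,p)=1, then a^(p-1) ≡ 1 (mod p)
p = 17 is prime, gcd(9,17) = 1
Reduce exponent: 906 mod 16 = 10
So 9^906 ≡ 9^10 (mod 17)
9^10 mod 17 = 13

9^906 ≡ 13 (mod 17)


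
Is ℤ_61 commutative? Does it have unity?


ℤ_61 is a commutative ring with unity 1; 61 is prime, so ℤ_61 is a field (hence an integral domain)
Commutative: Yes
Integral domain: Yes
Has unity: Yes

ℤ_61: Commutative=Yes, Unity=Yes


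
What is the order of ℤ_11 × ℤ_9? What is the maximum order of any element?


|ℤ_11 × ℤ_9| = 11 × 9 = 99
Max element order = lcm(11,9) = 99
Cyclic? Yes (gcd=1)

|ℤ_11×ℤ_9| = 99, max element order = 99


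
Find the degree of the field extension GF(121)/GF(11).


GF(121) = GF(11^2), so the extension degree is 2

[GF(121)/GF(11)] = 2


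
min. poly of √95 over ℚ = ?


√95 satisfies x² - 95 = 0, irreducible over ℚ since 95 is squarefree

Minimal polynomial: x² - 95


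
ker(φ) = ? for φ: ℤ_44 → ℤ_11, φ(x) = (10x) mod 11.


Kernel = preimage of identity
ker(φ) = {x ∈ ℤ_44 : 10x ≡ 0 (mod 11)}. Since 11 | 44, φ is well-defined. The kernel is the cyclic subgroup ⟨11⟩ of ℤ_44 (order 4), i.e. {0, 11, 22, 33}

ker(φ) = {0, 11, 22, 33}


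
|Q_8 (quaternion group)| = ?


Q_8 = {±1, ±i, ±j, ±k}
|Q_8| = 8

|Q_8 (quaternion group)| = 8


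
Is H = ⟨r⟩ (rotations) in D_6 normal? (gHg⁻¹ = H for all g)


H = ⟨r⟩ (rotations) in D_6
The rotation subgroup ⟨r⟩ has index 2 in D_6, so it is normal

Yes, normal subgroup


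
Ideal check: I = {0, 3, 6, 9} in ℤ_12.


Check ideal conditions for I = {0, 3, 6, 9} in ℤ_12:
(1) I is an additive subgroup? Yes
(2) For r ∈ ℤ_12 and a ∈ I: r·a ∈ I? Yes

Yes, I is an ideal of ℤ_12


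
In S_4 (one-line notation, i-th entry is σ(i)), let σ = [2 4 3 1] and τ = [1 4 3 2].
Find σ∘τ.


σ∘τ: apply τ first, then σ
1 →τ 1 →σ 2
2 →τ 4 →σ 1
3 →τ 3 →σ 3
4 →τ 2 →σ 4

σ∘τ = [2 1 3 4]


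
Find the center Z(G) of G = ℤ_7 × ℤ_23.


Z(G) = {g ∈ G | gx = xg for all x ∈ G}
Direct product of abelian groups is abelian, so Z(G) = G

Z(ℤ_7 × ℤ_23) = ℤ_7 × ℤ_23


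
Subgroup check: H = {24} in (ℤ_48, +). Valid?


Subgroup test for H = {24} in (ℤ_48, +):
(1) 0 ∈ H? No
(2) Closure: for all a,b ∈ H, (a+b) mod 48 ∈ H? No  [counterexample: 24 + 24 = 0 ∉ H]
(3) Inverses: for all a ∈ H, -a mod 48 ∈ H? Yes

No, H is not a subgroup of ℤ_48


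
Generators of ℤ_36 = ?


g generates ℤ_n iff gcd(g,n) = 1
Prime factors of 36: 2, 3
Generators are g ∈ {1,...,35} not divisible by any of these primes.
Generators: {1, 5, 7, 11, 13, 17, 19, 23, 25, 29, 31, 35}
Number of generators = φ(36) = 12

Generators of ℤ_36 = {1, 5, 7, 11, 13, 17, 19, 23, 25, 29, 31, 35}


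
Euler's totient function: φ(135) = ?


Factor n: 135 = 3^3 × 5
φ(n) = n · ∏(1 - 1/p) over distinct primes p | n
φ(135) = 135 · (1 - 1/3) · (1 - 1/5) = 72

φ(135) = 72


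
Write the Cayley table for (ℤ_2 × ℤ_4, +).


Elements: {(0,0), (0,1), (0,2), (0,3), (1,0), (1,1), (1,2), (1,3)}
Operation: componentwise addition mod (2, 4)
Entry (a, b) = ((a₁+b₁) mod 2, (a₂+b₂) mod 4)

Cayley table:
      | (0,0) | (0,1) | (0,2) | (0,3) | (1,0) | (1,1) | (1,2) | (1,3)
(0,0) | (0,0) | (0,1) | (0,2) | (0,3) | (1,0) | (1,1) | (1,2) | (1,3)
(0,1) | (0,1) | (0,2) | (0,3) | (0,0) | (1,1) | (1,2) | (1,3) | (1,0)
(0,2) | (0,2) | (0,3) | (0,0) | (0,1) | (1,2) | (1,3) | (1,0) | (1,1)
(0,3) | (0,3) | (0,0) | (0,1) | (0,2) | (1,3) | (1,0) | (1,1) | (1,2)
(1,0) | (1,0) | (1,1) | (1,2) | (1,3) | (0,0) | (0,1) | (0,2) | (0,3)
(1,1) | (1,1) | (1,2) | (1,3) | (1,0) | (0,1) | (0,2) | (0,3) | (0,0)
(1,2) | (1,2) | (1,3) | (1,0) | (1,1) | (0,2) | (0,3) | (0,0) | (0,1)
(1,3) | (1,3) | (1,0) | (1,1) | (1,2) | (0,3) | (0,0) | (0,1) | (0,2)


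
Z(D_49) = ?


Z(G) = {g ∈ G | gx = xg for all x ∈ G}
For odd n, Z(D_n) = {e}: no nontrivial rotation commutes with all reflections

Z(D_49) = {e}


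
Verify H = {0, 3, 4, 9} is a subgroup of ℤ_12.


Subgroup test for H = {0, 3, 4, 9} in (ℤ_12, +):
(1) 0 ∈ H? Yes
(2) Closure: for all a,b ∈ H, (a+b) mod 12 ∈ H? No  [counterexample: 3 + 3 = 6 ∉ H]
(3) Inverses: for all a ∈ H, -a mod 12 ∈ H? No

No, H is not a subgroup of ℤ_12


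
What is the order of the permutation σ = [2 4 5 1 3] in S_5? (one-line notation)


Cycle decomposition: (1 2 4) (3 5)
Cycle lengths: 3, 2
Order = lcm(3, 2) = 6

ord(σ) = 6


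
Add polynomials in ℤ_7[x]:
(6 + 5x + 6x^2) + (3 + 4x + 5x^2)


Add coefficients mod 7:
x^0: 6 + 3 = 2 (mod 7)
x^1: 5 + 4 = 2 (mod 7)
x^2: 6 + 5 = 4 (mod 7)
Result: 2 + 2x + 4x^2

f + g = 2 + 2x + 4x^2


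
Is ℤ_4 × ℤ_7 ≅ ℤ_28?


Comparing ℤ_4 × ℤ_7 and ℤ_28:
gcd(4,7) = 1, so ℤ_4 × ℤ_7 ≅ ℤ_28 (CRT)

Yes, ℤ_4 × ℤ_7 ≅ ℤ_28


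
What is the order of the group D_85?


|D_n| = 2n (n rotations and n reflections)
|D_85| = 2×85 = 170

|D_85| = 170


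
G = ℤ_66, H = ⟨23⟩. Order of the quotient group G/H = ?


|⟨23⟩| = n / gcd(23, 66) = 66 / 1 = 66
H is normal (ℤ_66 is abelian).
|G/H| = |G| / |H| = 66 / 66 = 1

|G/H| = 1


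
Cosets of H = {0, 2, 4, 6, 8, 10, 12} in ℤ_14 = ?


H = {0, 2, 4, 6, 8, 10, 12}, |H| = 7
Number of cosets = |G|/|H| = 14/7 = 2
0 + H = {0, 2, 4, 6, 8, 10, 12}
1 + H = {1, 3, 5, 7, 9, 11, 13}

Cosets: 0+H={0,2,4,6,8,10,12}; 1+H={1,3,5,7,9,11,13}


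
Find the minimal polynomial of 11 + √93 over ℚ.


Let α = 11 + √93. Then α - 11 = √93, so (α - 11)² = 93, giving α² - 22α + 28 = 0. Degree 2 and α ∉ ℚ, so this is the minimal polynomial.

Minimal polynomial: x² - 22x + 28


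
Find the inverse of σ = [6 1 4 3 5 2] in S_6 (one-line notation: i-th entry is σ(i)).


To find σ⁻¹, swap domain and range:
σ(1) = 6 → σ⁻¹(6) = 1
σ(2) = 1 → σ⁻¹(1) = 2
σ(3) = 4 → σ⁻¹(4) = 3
σ(4) = 3 → σ⁻¹(3) = 4
σ(5) = 5 → σ⁻¹(5) = 5
σ(6) = 2 → σ⁻¹(2) = 6

σ⁻¹ = [2 6 4 3 5 1]


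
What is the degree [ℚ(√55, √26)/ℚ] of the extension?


[ℚ(√55,√26):ℚ] = [ℚ(√55,√26):ℚ(√55)]·[ℚ(√55):ℚ] = 2·2 = 4

[ℚ(√55, √26)/ℚ] = 4


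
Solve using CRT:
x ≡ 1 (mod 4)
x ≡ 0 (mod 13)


m₁ = 4, m₂ = 13, gcd = 1, so CRT applies. M = m₁·m₂ = 52
Let M₁ = M/m₁ = 13, M₂ = M/m₂ = 4
Find y₁ ≡ M₁⁻¹ (mod m₁): 13⁻¹ ≡ 1 (mod 4)
Find y₂ ≡ M₂⁻¹ (mod m₂): 4⁻¹ ≡ 10 (mod 13)
x = a₁·M₁·y₁ + a₂·M₂·y₂ = 1·13·1 + 0·4·10 = 13
Reduce mod 52: x ≡ 13
Check: 13 mod 4 = 1 ✓, 13 mod 13 = 0 ✓

x ≡ 13 (mod 52)


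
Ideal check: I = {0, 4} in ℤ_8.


Check ideal conditions for I = {0, 4} in ℤ_8:
(1) I is an additive subgroup? Yes
(2) For r ∈ ℤ_8 and a ∈ I: r·a ∈ I? Yes

Yes, I is an ideal of ℤ_8


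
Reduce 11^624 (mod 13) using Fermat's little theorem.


Fermat's little theorem: if p is prime and gcd(a,p)=1, then a^(p-1) ≡ 1 (mod p)
p = 13 is prime, gcd(11,13) = 1
Reduce exponent: 624 mod 12 = 0
So 11^624 ≡ 11^0 (mod 13)
11^0 = 1

11^624 ≡ 1 (mod 13)


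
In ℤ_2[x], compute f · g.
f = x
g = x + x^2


Expand and collect like terms; reduce coefficients mod 2:
x^0: 0·0 = 0 ≡ 0 (mod 2)
x^1: 0·1 + 1·0 = 0 ≡ 0 (mod 2)
x^2: 0·1 + 1·1 = 1 ≡ 1 (mod 2)
x^3: 1·1 = 1 ≡ 1 (mod 2)
Result: x^2 + x^3

f · g = x^2 + x^3


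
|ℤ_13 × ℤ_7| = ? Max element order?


|ℤ_13 × ℤ_7| = 13 × 7 = 91
Max element order = lcm(13,7) = 91
Cyclic? Yes (gcd=1)

|ℤ_13×ℤ_7| = 91, max element order = 91


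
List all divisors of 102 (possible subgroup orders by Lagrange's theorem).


Lagrange's theorem: |H| divides |G|
|G| = 102
Divisors of 102: 1, 2, 3, 6, 17, 34, 51, 102

Possible subgroup orders: {1, 2, 3, 6, 17, 34, 51, 102}


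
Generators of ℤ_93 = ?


g generates ℤ_n iff gcd(g,n) = 1
Prime factors of 93: 3, 31
Generators are g ∈ {1,...,92} not divisible by any of these primes.
Generators: {1, 2, 4, 5, 7, 8, 10, 11, 13, 14, 16, 17, 19, 20, 22, 23, 25, 26, 28, 29, 32, 34, 35, 37, 38, 40, 41, 43, 44, 46, 47, 49, 50, 52, 53, 55, 56, 58, 59, 61, 64, 65, 67, 68, 70, 71, 73, 74, 76, 77, 79, 80, 82, 83, 85, 86, 88, 89, 91, 92}
Number of generators = φ(93) = 60

Generators of ℤ_93 = {1, 2, 4, 5, 7, 8, 10, 11, 13, 14, 16, 17, 19, 20, 22, 23, 25, 26, 28, 29, 32, 34, 35, 37, 38, 40, 41, 43, 44, 46, 47, 49, 50, 52, 53, 55, 56, 58, 59, 61, 64, 65, 67, 68, 70, 71, 73, 74, 76, 77, 79, 80, 82, 83, 85, 86, 88, 89, 91, 92}


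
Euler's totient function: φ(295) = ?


Factor n: 295 = 5 × 59
φ(n) = n · ∏(1 - 1/p) over distinct primes p | n
φ(295) = 295 · (1 - 1/5) · (1 - 1/59) = 232

φ(295) = 232


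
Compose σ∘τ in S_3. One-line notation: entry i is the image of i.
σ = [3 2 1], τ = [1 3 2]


σ∘τ: apply τ first, then σ
1 →τ 1 →σ 3
2 →τ 3 →σ 1
3 →τ 2 →σ 2

σ∘τ = [3 1 2]


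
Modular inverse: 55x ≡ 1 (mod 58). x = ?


Use the extended Euclidean algorithm to write 1 = 55·s + 58·t; then s mod 58 is the inverse.
Euclidean algorithm:
  55 = 0·58 + 55
  58 = 1·55 + 3
  55 = 18·3 + 1
  3 = 3·1 + 0
gcd(55,58) = 1
Back-substitution gives: 55·(19) + 58·(-18) = 1
So 55⁻¹ ≡ 19 ≡ 19 (mod 58)
Check: 55 × 19 = 1045 ≡ 1 (mod 58) ✓

55⁻¹ ≡ 19 (mod 58)


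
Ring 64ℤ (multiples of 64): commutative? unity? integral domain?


64ℤ is a commutative ring under +,× but has no multiplicative identity (1 ∉ 64ℤ); it has no zero divisors, but without unity it is not an integral domain
Commutative: Yes
Integral domain: No
Has unity: No

64ℤ (multiples of 64): Commutative=Yes, Unity=No


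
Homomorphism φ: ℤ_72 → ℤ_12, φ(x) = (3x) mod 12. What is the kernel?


Kernel = preimage of identity
ker(φ) = {x ∈ ℤ_72 : 3x ≡ 0 (mod 12)}. Since 12 | 72, φ is well-defined. The kernel is the cyclic subgroup ⟨4⟩ of ℤ_72 (order 18), i.e. {0, 4, 8, 12, 16, 20, 24, 28, 32, 36, 40, 44, 48, 52, 56, 60, 64, 68}

ker(φ) = {0, 4, 8, 12, 16, 20, 24, 28, 32, 36, 40, 44, 48, 52, 56, 60, 64, 68}


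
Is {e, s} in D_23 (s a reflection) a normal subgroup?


H = {e, s} in D_23 (s a reflection)
r·s·r⁻¹ = sr⁻² ≠ s for n ≥ 3, so {e, s} is not closed under conjugation

No, not a normal subgroup


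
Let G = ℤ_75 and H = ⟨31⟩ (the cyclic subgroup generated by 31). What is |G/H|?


|⟨31⟩| = n / gcd(31, 75) = 75 / 1 = 75
H is normal (ℤ_75 is abelian).
|G/H| = |G| / |H| = 75 / 75 = 1

|G/H| = 1


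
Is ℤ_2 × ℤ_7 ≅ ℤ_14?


Comparing ℤ_2 × ℤ_7 and ℤ_14:
gcd(2,7) = 1, so ℤ_2 × ℤ_7 ≅ ℤ_14 (CRT)

Yes, ℤ_2 × ℤ_7 ≅ ℤ_14


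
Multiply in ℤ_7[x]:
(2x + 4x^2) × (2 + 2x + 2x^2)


Expand and collect like terms; reduce coefficients mod 7:
x^0: 0·2 = 0 ≡ 0 (mod 7)
x^1: 0·2 + 2·2 = 4 ≡ 4 (mod 7)
x^2: 0·2 + 2·2 + 4·2 = 12 ≡ 5 (mod 7)
x^3: 2·2 + 4·2 = 12 ≡ 5 (mod 7)
x^4: 4·2 = 8 ≡ 1 (mod 7)
Result: 4x + 5x^2 + 5x^3 + x^4

f · g = 4x + 5x^2 + 5x^3 + x^4


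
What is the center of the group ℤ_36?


Z(G) = {g ∈ G | gx = xg for all x ∈ G}
ℤ_36 is abelian, so Z(G) = G

Z(ℤ_36) = ℤ_36


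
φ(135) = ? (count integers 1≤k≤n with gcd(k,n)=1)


Factor n: 135 = 3^3 × 5
φ(n) = n · ∏(1 - 1/p) over distinct primes p | n
φ(135) = 135 · (1 - 1/3) · (1 - 1/5) = 72

φ(135) = 72


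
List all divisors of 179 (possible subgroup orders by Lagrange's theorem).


Lagrange's theorem: |H| divides |G|
|G| = 179
Divisors of 179: 1, 179

Possible subgroup orders: {1, 179}


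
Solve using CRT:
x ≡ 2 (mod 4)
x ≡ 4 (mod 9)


m₁ = 4, m₂ = 9, gcd = 1, so CRT applies. M = m₁·m₂ = 36
Let M₁ = M/m₁ = 9, M₂ = M/m₂ = 4
Find y₁ ≡ M₁⁻¹ (mod m₁): 9⁻¹ ≡ 1 (mod 4)
Find y₂ ≡ M₂⁻¹ (mod m₂): 4⁻¹ ≡ 7 (mod 9)
x = a₁·M₁·y₁ + a₂·M₂·y₂ = 2·9·1 + 4·4·7 = 130
Reduce mod 36: x ≡ 22
Check: 22 mod 4 = 2 ✓, 22 mod 9 = 4 ✓

x ≡ 22 (mod 36)


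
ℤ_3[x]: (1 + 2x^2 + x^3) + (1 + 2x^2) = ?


Add coefficients mod 3:
x^0: 1 + 1 = 2 (mod 3)
x^1: 0 + 0 = 0 (mod 3)
x^2: 2 + 2 = 1 (mod 3)
x^3: 1 + 0 = 1 (mod 3)
Result: 2 + x^2 + x^3

f + g = 2 + x^2 + x^3


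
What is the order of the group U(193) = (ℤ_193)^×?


U(n) is the group of units mod n; |U(n)| = φ(n)
|U(193)| = φ(193) = 192

|U(193) = (ℤ_193)^×| = 192


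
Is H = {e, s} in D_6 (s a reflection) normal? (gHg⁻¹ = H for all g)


H = {e, s} in D_6 (s a reflection)
r·s·r⁻¹ = sr⁻² ≠ s for n ≥ 3, so {e, s} is not closed under conjugation

No, not a normal subgroup
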